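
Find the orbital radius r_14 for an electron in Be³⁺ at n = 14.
2.592968 nm (or 25.929683 Å)

The Bohr radius formula is:
r_n = n² a₀ / Z

where a₀ = 0.052917721 nm is the Bohr radius.

For Be³⁺ (Z = 4) at n = 14:
r_14 = 14² × 0.052917721 nm / 4
r_14 = 196 × 0.052917721 nm / 4
r_14 = 10.3718733 nm / 4
r_14 = 2.592968 nm

The electron orbits at approximately 2.592968 nm from the nucleus.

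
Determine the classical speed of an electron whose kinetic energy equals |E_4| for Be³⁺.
2.18769e+06 m/s (or 0.729736% of c)

The binding energy at n = 4 for Be³⁺ is:
E_4 = -13.6057 × 4²/4² = -13.60570000 eV
|E_4| = 13.60570000 eV

Convert to Joules:
KE = 13.60570000 eV × (1.602177 × 10⁻¹⁹ J/eV) = 2.1798740e-18 J

Using KE = ½mv²:
v = √(2·KE/m_e)
v = √(2 × 2.1798740e-18 J / 9.10938 × 10⁻³¹ kg)
v = 2.18769e+06 m/s

This is approximately 0.729736% the speed of light.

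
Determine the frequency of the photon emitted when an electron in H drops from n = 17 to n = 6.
8.000e+13 Hz

First, find the transition energy:
E_17 = -13.6057 / 17² = -0.0470785 eV
E_6 = -13.6057 / 6² = -0.3779361 eV
|ΔE| = |E_6 - E_17| = 0.3308576 eV

Convert to Joules: E = 0.3308576 eV × (1.602177 × 10⁻¹⁹ J/eV) = 5.30092e-20 J

Using E = hf:
f = E/h = 5.30092e-20 J / (6.62607 × 10⁻³⁴ J·s)
f = 8.000e+13 Hz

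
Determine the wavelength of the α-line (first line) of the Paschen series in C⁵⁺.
52.072 nm

The longest wavelength corresponds to the smallest energy transition in the series.
The Paschen series has all transitions ending at n_f = 3.

For C⁵⁺ (Z = 6), the first line (α-line) is the jump from n = 4 to n = 3:
E_4 = -13.6057 × 6² / 4² = -30.61283 eV
E_3 = -13.6057 × 6² / 3² = -54.42280 eV
ΔE = E_4 - E_3 = 23.80997 eV

λ = hc/E = 1239.84 eV·nm / 23.80997 eV
λ = 52.072 nm

This is the α-line of the Paschen series in C⁵⁺.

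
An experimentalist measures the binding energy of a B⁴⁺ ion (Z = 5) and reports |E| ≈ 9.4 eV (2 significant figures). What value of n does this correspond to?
n = 6

The exact energy levels follow E_n = -13.6057 Z² / n² eV with Z = 5.

The measured value (-9.4 eV) is reported to only 2 significant figures, so we must test candidate n values and see which one matches to that precision.

Candidate energies:
  n = 4:  E = -13.6057 × 5² / 4² = -21.25891 eV
  n = 5:  E = -13.6057 × 5² / 5² = -13.60570 eV
  n = 6:  E = -13.6057 × 5² / 6² = -9.44840 eV  ← matches
  n = 7:  E = -13.6057 × 5² / 7² = -6.94168 eV
  n = 8:  E = -13.6057 × 5² / 8² = -5.31473 eV

Checking against the measurement of -9.4 eV (2 sig figs), only n = 6 agrees:
E_6 = -9.44840 eV, which rounds to -9.4 eV ✓

Therefore n = 6.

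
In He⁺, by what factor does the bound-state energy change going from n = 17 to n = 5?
11.560

Using E_n = -13.6057 Z² / n² eV with Z = 2:

E_5 = -13.6057 × 2² / 5² = -54.4228 / 25 = -2.176912000 eV
E_17 = -13.6057 × 2² / 17² = -54.4228 / 289 = -0.188314187 eV

The ratio is:
E_5/E_17 = (-2.176912000) / (-0.188314187)
E_5/E_17 = (-54.4228/25) / (-54.4228/289)
E_5/E_17 = 289/25
E_5/E_17 = 11.560
(Note: the Z² factors cancel in the ratio.)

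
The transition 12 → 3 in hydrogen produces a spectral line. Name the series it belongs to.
Paschen series

The spectral series in hydrogen are named based on the final (lower) energy level:
- Lyman series: n_final = 1 (ultraviolet)
- Balmer series: n_final = 2 (visible/near-UV)
- Paschen series: n_final = 3 (infrared)
- Brackett series: n_final = 4 (infrared)
- Pfund series: n_final = 5 (far infrared)

Since this transition ends at n = 3, it belongs to the Paschen series.

For reference, this 12 → 3 line has photon energy
ΔE = 13.6057 eV × (1/3² - 1/12²) = 1.4172604167 eV,
corresponding to wavelength λ = hc/ΔE = 1239.84 eV·nm / 1.4172604167 eV = 874.814526 nm in the infrared region.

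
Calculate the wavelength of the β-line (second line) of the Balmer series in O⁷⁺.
7.59388 nm

The lines of a series are numbered from the longest wavelength (smallest ΔE) outward; the second line is the transition from n = n_f + 2 to n_f.
The Balmer series has all transitions ending at n_f = 2.

For O⁷⁺ (Z = 8), the second line (β-line) is the jump from n = 4 to n = 2:
E_4 = -13.6057 × 8² / 4² = -54.4228000 eV
E_2 = -13.6057 × 8² / 2² = -217.6912000 eV
ΔE = E_4 - E_2 = 163.2684000 eV

λ = hc/E = 1239.84 eV·nm / 163.2684000 eV
λ = 7.59388 nm

This is the β-line of the Balmer series in O⁷⁺.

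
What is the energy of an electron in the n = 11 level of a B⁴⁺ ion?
-2.81110 eV

For hydrogen-like ions, the energy levels scale with Z²:
E_n = -13.6057 Z² / n² eV

For B⁴⁺ (Z = 5) at n = 11:
E_11 = -13.6057 × 5² / 11²
E_11 = -13.6057 × 25 / 121
E_11 = -340.1425 / 121
E_11 = -2.81110 eV

The energy is 25 times more negative than hydrogen at the same n due to the stronger nuclear charge.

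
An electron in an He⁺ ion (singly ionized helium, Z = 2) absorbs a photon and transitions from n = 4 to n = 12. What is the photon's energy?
3.02 eV

The energy levels of a hydrogen-like atom are E_n = -13.6057 Z² eV / n².

Energy at n = 4: E_4 = -13.6057 × 2² / 4² = -3.40143 eV
Energy at n = 12: E_12 = -13.6057 × 2² / 12² = -0.37794 eV

The excitation energy is the difference:
ΔE = E_12 - E_4
ΔE = -0.37794 - (-3.40143)
ΔE = 3.02 eV

Since this is positive, energy must be absorbed (photon absorption).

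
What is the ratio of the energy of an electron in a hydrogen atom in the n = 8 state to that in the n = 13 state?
2.640625

Using E_n = -13.6057 Z² / n² eV with Z = 1:

E_8 = -13.6057 / 8² = -13.6057 / 64 = -0.212589063 eV
E_13 = -13.6057 / 13² = -13.6057 / 169 = -0.080507101 eV

The ratio is:
E_8/E_13 = (-0.212589063) / (-0.080507101)
E_8/E_13 = (-13.6057/64) / (-13.6057/169)
E_8/E_13 = 169/64
E_8/E_13 = 2.640625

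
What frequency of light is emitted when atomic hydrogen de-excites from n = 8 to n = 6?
3.9981e+13 Hz

First, find the transition energy:
E_8 = -13.6057 / 8² = -0.21258906 eV
E_6 = -13.6057 / 6² = -0.37793611 eV
|ΔE| = |E_6 - E_8| = 0.16534705 eV

Convert to Joules: E = 0.16534705 eV × (1.602177 × 10⁻¹⁹ J/eV) = 2.649152e-20 J

Using E = hf:
f = E/h = 2.649152e-20 J / (6.62607 × 10⁻³⁴ J·s)
f = 3.9981e+13 Hz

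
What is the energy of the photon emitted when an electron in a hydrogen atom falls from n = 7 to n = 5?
0.266561 eV

The energy levels are E_n = -13.6057 eV / n².

Energy at n = 7: E_7 = -13.6057 / 7² = -0.277667347 eV
Energy at n = 5: E_5 = -13.6057 / 5² = -0.544228000 eV

For emission (electron falling to lower state), the photon energy is:
E_photon = E_7 - E_5 = |-0.277667347 - (-0.544228000)|
E_photon = 0.266561 eV

This energy is carried away by the emitted photon.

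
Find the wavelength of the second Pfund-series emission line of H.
4651.24911 nm

The lines of a series are numbered from the longest wavelength (smallest ΔE) outward; the second line is the transition from n = n_f + 2 to n_f.
The Pfund series has all transitions ending at n_f = 5.

For H, the second line (β-line) is the jump from n = 7 to n = 5:
E_7 = -13.6057 / 7² = -0.27766734694 eV
E_5 = -13.6057 / 5² = -0.54422800000 eV
ΔE = E_7 - E_5 = 0.26656065306 eV

λ = hc/E = 1239.84 eV·nm / 0.26656065306 eV
λ = 4651.24911 nm

This is the β-line of the Pfund series in H.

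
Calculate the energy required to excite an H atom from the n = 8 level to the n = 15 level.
0.1521 eV

The energy levels of a hydrogen-like atom are E_n = -13.6057 eV / n².

Energy at n = 8: E_8 = -13.6057 / 8² = -0.2125891 eV
Energy at n = 15: E_15 = -13.6057 / 15² = -0.0604698 eV

The excitation energy is the difference:
ΔE = E_15 - E_8
ΔE = -0.0604698 - (-0.2125891)
ΔE = 0.1521 eV

Since this is positive, energy must be absorbed (photon absorption).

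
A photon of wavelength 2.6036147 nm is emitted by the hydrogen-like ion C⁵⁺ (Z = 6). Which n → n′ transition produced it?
n = 6 → n = 1

First, find the photon energy from the wavelength (hc = 1239.84 eV·nm):
E = hc/λ = 1239.84 eV·nm / 2.6036147 nm = 476.19949 eV

The energy levels of C⁵⁺ satisfy E_n = -13.6057 × 6² / n² eV, so an emission n_i → n_f releases
ΔE = 13.6057 × 6² × (1/n_f² − 1/n_i²) eV.

Setting ΔE equal to the photon energy:
1/n_f² − 1/n_i² = 476.19949 / (13.6057 × 6²) = 0.97222220

Since 1/n_i² must be positive, we need 1/n_f² > 0.97222220, i.e. n_f ≤ 1. For each allowed n_f, solve n_i = (1/n_f² − 0.97222220)^(−1/2) and check whether it is a whole number:
  n_f = 1: 1/n_i² = 1.00000000 − 0.97222220 = 0.02777780 → n_i = 6.000  → integer, n_i = 6 ✓

Only n_f = 1 gives an integer upper level, n_i = 6.

The transition is from n = 6 to n = 1 (emission).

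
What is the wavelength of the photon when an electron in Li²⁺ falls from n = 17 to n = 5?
277.100 nm

First, find the transition energy using E_n = -13.6057 Z² / n² eV:
E_17 = -13.6057 × 3² / 17² = -0.4237069 eV
E_5 = -13.6057 × 3² / 5² = -4.8980520 eV

Photon energy: |ΔE| = |E_5 - E_17| = 4.4743451 eV

Convert to wavelength using E = hc/λ with hc = 1239.84 eV·nm:
λ = hc/E = 1239.84 eV·nm / 4.4743451 eV
λ = 277.100 nm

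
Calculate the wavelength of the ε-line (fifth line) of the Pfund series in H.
3037.55044 nm

The lines of a series are numbered from the longest wavelength (smallest ΔE) outward; the fifth line is the transition from n = n_f + 5 to n_f.
The Pfund series has all transitions ending at n_f = 5.

For H, the fifth line (ε-line) is the jump from n = 10 to n = 5:
E_10 = -13.6057 / 10² = -0.13605700000 eV
E_5 = -13.6057 / 5² = -0.54422800000 eV
ΔE = E_10 - E_5 = 0.40817100000 eV

λ = hc/E = 1239.84 eV·nm / 0.40817100000 eV
λ = 3037.55044 nm

This is the ε-line of the Pfund series in H.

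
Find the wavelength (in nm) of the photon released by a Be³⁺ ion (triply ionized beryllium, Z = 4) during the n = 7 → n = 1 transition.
5.814061 nm

First, find the transition energy using E_n = -13.6057 Z² / n² eV:
E_7 = -13.6057 × 4² / 7² = -4.44267755 eV
E_1 = -13.6057 × 4² / 1² = -217.69120000 eV

Photon energy: |ΔE| = |E_1 - E_7| = 213.24852245 eV

Convert to wavelength using E = hc/λ with hc = 1239.84 eV·nm:
λ = hc/E = 1239.84 eV·nm / 213.24852245 eV
λ = 5.814061 nm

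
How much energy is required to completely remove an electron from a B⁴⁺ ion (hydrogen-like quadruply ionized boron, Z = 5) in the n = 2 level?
85.0356 eV

The ionization energy is the energy needed to remove the electron completely (n → ∞).

For a hydrogen-like ion with Z = 5, E_n = -13.6057 Z² / n² eV.

At n = 2: E_2 = -13.6057 × 5² / 2² = -85.0356250 eV
At n = ∞: E_∞ = 0 eV

Ionization energy = E_∞ - E_2 = 0 - (-85.0356250) = 85.0356250 eV
Ionization energy ≈ 85.0356 eV

This is also called the binding energy of the electron in state n = 2.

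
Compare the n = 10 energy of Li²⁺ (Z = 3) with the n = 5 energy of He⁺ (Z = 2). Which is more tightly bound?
He⁺ at n = 5 (E = -2.176912 eV)

Using E_n = -13.6057 Z² / n² eV:

Li²⁺ (Z = 3) at n = 10:
E = -13.6057 × 3² / 10² = -13.6057 × 9 / 100 = -1.224513000 eV

He⁺ (Z = 2) at n = 5:
E = -13.6057 × 2² / 5² = -13.6057 × 4 / 25 = -2.176912000 eV

Since -2.176912000 eV < -1.224513000 eV,
He⁺ at n = 5 is more tightly bound (requires more energy to ionize).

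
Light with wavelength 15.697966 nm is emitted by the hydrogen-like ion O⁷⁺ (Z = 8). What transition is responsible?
n = 7 → n = 3

First, find the photon energy from the wavelength (hc = 1239.84 eV·nm):
E = hc/λ = 1239.84 eV·nm / 15.697966 nm = 78.980933 eV

The energy levels of O⁷⁺ satisfy E_n = -13.6057 × 8² / n² eV, so an emission n_i → n_f releases
ΔE = 13.6057 × 8² × (1/n_f² − 1/n_i²) eV.

Setting ΔE equal to the photon energy:
1/n_f² − 1/n_i² = 78.980933 / (13.6057 × 8²) = 0.090702946

Since 1/n_i² must be positive, we need 1/n_f² > 0.090702946, i.e. n_f ≤ 3. For each allowed n_f, solve n_i = (1/n_f² − 0.090702946)^(−1/2) and check whether it is a whole number:
  n_f = 1: 1/n_i² = 1.000000000 − 0.090702946 = 0.909297054 → n_i = 1.049  (not an integer) ✗
  n_f = 2: 1/n_i² = 0.250000000 − 0.090702946 = 0.159297054 → n_i = 2.506  (not an integer) ✗
  n_f = 3: 1/n_i² = 0.111111111 − 0.090702946 = 0.020408165 → n_i = 7.000  → integer, n_i = 7 ✓

Only n_f = 3 gives an integer upper level, n_i = 7.

The transition is from n = 7 to n = 3 (emission).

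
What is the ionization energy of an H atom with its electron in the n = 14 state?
0.0694 eV

The ionization energy is the energy needed to remove the electron completely (n → ∞).

For hydrogen, E_n = -13.6057 eV / n².

At n = 14: E_14 = -13.6057 / 14² = -0.0694168 eV
At n = ∞: E_∞ = 0 eV

Ionization energy = E_∞ - E_14 = 0 - (-0.0694168) = 0.0694168 eV
Ionization energy ≈ 0.0694 eV

This is also called the binding energy of the electron in state n = 14.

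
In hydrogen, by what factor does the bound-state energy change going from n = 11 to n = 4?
7.5625

Using E_n = -13.6057 Z² / n² eV with Z = 1:

E_4 = -13.6057 / 4² = -13.6057 / 16 = -0.850356250 eV
E_11 = -13.6057 / 11² = -13.6057 / 121 = -0.112443802 eV

The ratio is:
E_4/E_11 = (-0.850356250) / (-0.112443802)
E_4/E_11 = (-13.6057/16) / (-13.6057/121)
E_4/E_11 = 121/16
E_4/E_11 = 7.5625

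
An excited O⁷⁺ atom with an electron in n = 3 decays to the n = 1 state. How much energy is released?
774.013 eV

The energy levels are E_n = -13.6057 Z² eV / n².

Energy at n = 3: E_3 = -13.6057 × 8² / 3² = -96.751644 eV
Energy at n = 1: E_1 = -13.6057 × 8² / 1² = -870.764800 eV

For emission (electron falling to lower state), the photon energy is:
E_photon = E_3 - E_1 = |-96.751644 - (-870.764800)|
E_photon = 774.013 eV

This energy is carried away by the emitted photon.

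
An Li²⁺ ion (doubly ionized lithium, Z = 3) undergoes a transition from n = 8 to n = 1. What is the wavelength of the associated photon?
10.29 nm

First, find the transition energy using E_n = -13.6057 Z² / n² eV:
E_8 = -13.6057 × 3² / 8² = -1.9133 eV
E_1 = -13.6057 × 3² / 1² = -122.4513 eV

Photon energy: |ΔE| = |E_1 - E_8| = 120.5380 eV

Convert to wavelength using E = hc/λ with hc = 1239.84 eV·nm:
λ = hc/E = 1239.84 eV·nm / 120.5380 eV
λ = 10.29 nm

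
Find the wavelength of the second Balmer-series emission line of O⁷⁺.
7.594 nm

The lines of a series are numbered from the longest wavelength (smallest ΔE) outward; the second line is the transition from n = n_f + 2 to n_f.
The Balmer series has all transitions ending at n_f = 2.

For O⁷⁺ (Z = 8), the second line (β-line) is the jump from n = 4 to n = 2:
E_4 = -13.6057 × 8² / 4² = -54.42280 eV
E_2 = -13.6057 × 8² / 2² = -217.69120 eV
ΔE = E_4 - E_2 = 163.26840 eV

λ = hc/E = 1239.84 eV·nm / 163.26840 eV
λ = 7.594 nm

This is the β-line of the Balmer series in O⁷⁺.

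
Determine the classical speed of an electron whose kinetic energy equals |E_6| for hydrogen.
3.64615e+05 m/s (or 0.121623% of c)

The binding energy at n = 6 for hydrogen is:
E_6 = -13.6057/6² = -0.377936111 eV
|E_6| = 0.377936111 eV

Convert to Joules:
KE = 0.377936111 eV × (1.602177 × 10⁻¹⁹ J/eV) = 6.0552054e-20 J

Using KE = ½mv²:
v = √(2·KE/m_e)
v = √(2 × 6.0552054e-20 J / 9.10938 × 10⁻³¹ kg)
v = 3.64615e+05 m/s

This is approximately 0.121623% the speed of light.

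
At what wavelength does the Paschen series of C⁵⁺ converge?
22.7816 nm

The series limit corresponds to the transition from n = ∞ to n = 3.
This is the highest energy (shortest wavelength) transition in the Paschen series.

E_∞ = 0 eV
E_3 = -13.6057 × 6² / 3² = -54.422800 eV

Energy at series limit:
ΔE = E_∞ - E_3 = 0 - (-54.422800) = 54.422800 eV
λ = hc/E = 1239.84 eV·nm / 54.422800 eV = 22.7816 nm

This energy equals the ionization energy from the n = 3 state of C⁵⁺.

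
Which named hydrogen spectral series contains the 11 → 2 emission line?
Balmer series

The spectral series in hydrogen are named based on the final (lower) energy level:
- Lyman series: n_final = 1 (ultraviolet)
- Balmer series: n_final = 2 (visible/near-UV)
- Paschen series: n_final = 3 (infrared)
- Brackett series: n_final = 4 (infrared)
- Pfund series: n_final = 5 (far infrared)

Since this transition ends at n = 2, it belongs to the Balmer series.

For reference, this 11 → 2 line has photon energy
ΔE = 13.6057 eV × (1/2² - 1/11²) = 3.288981198 eV,
corresponding to wavelength λ = hc/ΔE = 1239.84 eV·nm / 3.288981198 eV = 376.96780 nm in the visible/near-UV region.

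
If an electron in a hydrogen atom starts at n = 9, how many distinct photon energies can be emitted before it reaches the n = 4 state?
15

The electron can occupy levels n = 4, 5, ..., 9 during de-excitation — that is m = 9 - 4 + 1 = 6 distinct levels.

The number of distinct spectral lines equals the number of ways to choose 2 of these m levels (each pair gives one possible emission transition):

Number of lines = m(m-1)/2 = 6×5/2 = 15

These correspond to all possible transitions between the 6 levels:
9 → 8, 9 → 7, 9 → 6, 9 → 5, 9 → 4, 8 → 7, 8 → 6, 8 → 5...

Each transition produces a photon with a unique energy (and thus wavelength). This count does not depend on Z.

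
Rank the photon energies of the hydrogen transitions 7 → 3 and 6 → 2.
6 → 2

Calculate the energy for each transition:

Transition 7 → 3:
ΔE₁ = |E_3 - E_7| = |-13.6057/3² - (-13.6057/7²)|
ΔE₁ = |-1.511744444 - (-0.277667347)| = 1.234077 eV

Transition 6 → 2:
ΔE₂ = |E_2 - E_6| = |-13.6057/2² - (-13.6057/6²)|
ΔE₂ = |-3.401425000 - (-0.377936111)| = 3.023489 eV

Since 3.023489 eV > 1.234077 eV, the transition 6 → 2 emits the more energetic photon.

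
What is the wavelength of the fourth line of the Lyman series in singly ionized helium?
23.73086 nm

The lines of a series are numbered from the longest wavelength (smallest ΔE) outward; the fourth line is the transition from n = n_f + 4 to n_f.
The Lyman series has all transitions ending at n_f = 1.

For He⁺ (Z = 2), the fourth line (δ-line) is the jump from n = 5 to n = 1:
E_5 = -13.6057 × 2² / 5² = -2.1769120 eV
E_1 = -13.6057 × 2² / 1² = -54.4228000 eV
ΔE = E_5 - E_1 = 52.2458880 eV

λ = hc/E = 1239.84 eV·nm / 52.2458880 eV
λ = 23.73086 nm

This is the δ-line of the Lyman series in He⁺.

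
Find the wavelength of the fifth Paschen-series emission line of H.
954.34 nm

The lines of a series are numbered from the longest wavelength (smallest ΔE) outward; the fifth line is the transition from n = n_f + 5 to n_f.
The Paschen series has all transitions ending at n_f = 3.

For H, the fifth line (ε-line) is the jump from n = 8 to n = 3:
E_8 = -13.6057 / 8² = -0.212589 eV
E_3 = -13.6057 / 3² = -1.511744 eV
ΔE = E_8 - E_3 = 1.299155 eV

λ = hc/E = 1239.84 eV·nm / 1.299155 eV
λ = 954.34 nm

This is the ε-line of the Paschen series in H.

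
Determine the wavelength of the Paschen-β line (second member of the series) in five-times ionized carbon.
35.60 nm

The lines of a series are numbered from the longest wavelength (smallest ΔE) outward; the second line is the transition from n = n_f + 2 to n_f.
The Paschen series has all transitions ending at n_f = 3.

For C⁵⁺ (Z = 6), the second line (β-line) is the jump from n = 5 to n = 3:
E_5 = -13.6057 × 6² / 5² = -19.5922 eV
E_3 = -13.6057 × 6² / 3² = -54.4228 eV
ΔE = E_5 - E_3 = 34.8306 eV

λ = hc/E = 1239.84 eV·nm / 34.8306 eV
λ = 35.60 nm

This is the β-line of the Paschen series in C⁵⁺.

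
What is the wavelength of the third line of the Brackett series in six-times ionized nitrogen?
44.18 nm

The lines of a series are numbered from the longest wavelength (smallest ΔE) outward; the third line is the transition from n = n_f + 3 to n_f.
The Brackett series has all transitions ending at n_f = 4.

For N⁶⁺ (Z = 7), the third line (γ-line) is the jump from n = 7 to n = 4:
E_7 = -13.6057 × 7² / 7² = -13.6057 eV
E_4 = -13.6057 × 7² / 4² = -41.6675 eV
ΔE = E_7 - E_4 = 28.0618 eV

λ = hc/E = 1239.84 eV·nm / 28.0618 eV
λ = 44.18 nm

This is the γ-line of the Brackett series in N⁶⁺.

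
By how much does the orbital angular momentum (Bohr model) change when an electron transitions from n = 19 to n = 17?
2.11e-34 J·s (or 2ℏ)

In the Bohr model, L_n = nℏ where ℏ = 1.0546e-34 J·s.

L_19 = 19ℏ = 2.0037e-33 J·s
L_17 = 17ℏ = 1.7928e-33 J·s

ΔL = L_19 - L_17 = (19 - 17)ℏ = 2ℏ
ΔL = 2 × 1.0546e-34 J·s = 2.11e-34 J·s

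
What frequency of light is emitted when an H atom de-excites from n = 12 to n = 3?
3.4269e+14 Hz

First, find the transition energy:
E_12 = -13.6057 / 12² = -0.0944840 eV
E_3 = -13.6057 / 3² = -1.5117444 eV
|ΔE| = |E_3 - E_12| = 1.4172604 eV

Convert to Joules: E = 1.4172604 eV × (1.602177 × 10⁻¹⁹ J/eV) = 2.270702e-19 J

Using E = hf:
f = E/h = 2.270702e-19 J / (6.62607 × 10⁻³⁴ J·s)
f = 3.4269e+14 Hz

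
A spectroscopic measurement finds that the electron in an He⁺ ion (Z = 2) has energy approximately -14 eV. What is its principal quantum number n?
n = 2

The exact energy levels follow E_n = -13.6057 Z² / n² eV with Z = 2.

The measured value (-14 eV) is reported to only 2 significant figures, so we must test candidate n values and see which one matches to that precision.

Candidate energies:
  n = 1:  E = -13.6057 × 2² / 1² = -54.42280 eV
  n = 2:  E = -13.6057 × 2² / 2² = -13.60570 eV  ← matches
  n = 3:  E = -13.6057 × 2² / 3² = -6.04698 eV
  n = 4:  E = -13.6057 × 2² / 4² = -3.40143 eV

Checking against the measurement of -14 eV (2 sig figs), only n = 2 agrees:
E_2 = -13.60570 eV, which rounds to -14 eV ✓

Therefore n = 2.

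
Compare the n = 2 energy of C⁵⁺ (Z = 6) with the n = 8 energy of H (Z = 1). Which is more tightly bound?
C⁵⁺ at n = 2 (E = -122.451 eV)

Using E_n = -13.6057 Z² / n² eV:

C⁵⁺ (Z = 6) at n = 2:
E = -13.6057 × 6² / 2² = -13.6057 × 36 / 4 = -122.451300 eV

H (Z = 1) at n = 8:
E = -13.6057 × 1² / 8² = -13.6057 × 1 / 64 = -0.212589 eV

Since -122.451300 eV < -0.212589 eV,
C⁵⁺ at n = 2 is more tightly bound (requires more energy to ionize).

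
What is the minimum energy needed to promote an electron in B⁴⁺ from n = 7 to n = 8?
1.626957 eV

The energy levels of a hydrogen-like atom are E_n = -13.6057 Z² eV / n².

Energy at n = 7: E_7 = -13.6057 × 5² / 7² = -6.941683673 eV
Energy at n = 8: E_8 = -13.6057 × 5² / 8² = -5.314726563 eV

The excitation energy is the difference:
ΔE = E_8 - E_7
ΔE = -5.314726563 - (-6.941683673)
ΔE = 1.626957 eV

Since this is positive, energy must be absorbed (photon absorption).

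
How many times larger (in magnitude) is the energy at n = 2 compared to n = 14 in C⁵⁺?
49.000

Using E_n = -13.6057 Z² / n² eV with Z = 6:

E_2 = -13.6057 × 6² / 2² = -489.8052 / 4 = -122.451300000 eV
E_14 = -13.6057 × 6² / 14² = -489.8052 / 196 = -2.499006122 eV

The ratio is:
E_2/E_14 = (-122.451300000) / (-2.499006122)
E_2/E_14 = (-489.8052/4) / (-489.8052/196)
E_2/E_14 = 196/4
E_2/E_14 = 49.000
(Note: the Z² factors cancel in the ratio.)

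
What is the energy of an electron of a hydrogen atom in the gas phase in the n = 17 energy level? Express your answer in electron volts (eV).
-0.05 eV

The energy levels of a hydrogen-like atom are given by:
E_n = -13.6057 eV / n²

For n = 17:
E_17 = -13.6057 eV / 17²
E_17 = -13.6057 eV / 289
E_17 = -0.05 eV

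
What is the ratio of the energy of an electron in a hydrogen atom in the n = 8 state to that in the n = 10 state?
1.5625

Using E_n = -13.6057 Z² / n² eV with Z = 1:

E_8 = -13.6057 / 8² = -13.6057 / 64 = -0.212589063 eV
E_10 = -13.6057 / 10² = -13.6057 / 100 = -0.136057000 eV

The ratio is:
E_8/E_10 = (-0.212589063) / (-0.136057000)
E_8/E_10 = (-13.6057/64) / (-13.6057/100)
E_8/E_10 = 100/64
E_8/E_10 = 1.5625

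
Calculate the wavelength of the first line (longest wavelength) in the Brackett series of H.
4050.067 nm

The longest wavelength corresponds to the smallest energy transition in the series.
The Brackett series has all transitions ending at n_f = 4.

For H, the first line (α-line) is the jump from n = 5 to n = 4:
E_5 = -13.6057 / 5² = -0.544228000 eV
E_4 = -13.6057 / 4² = -0.850356250 eV
ΔE = E_5 - E_4 = 0.306128250 eV

λ = hc/E = 1239.84 eV·nm / 0.306128250 eV
λ = 4050.067 nm

This is the α-line of the Brackett series in H.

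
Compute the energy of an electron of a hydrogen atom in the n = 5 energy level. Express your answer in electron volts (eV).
-0.54423 eV

The energy levels of a hydrogen-like atom are given by:
E_n = -13.6057 eV / n²

For n = 5:
E_5 = -13.6057 eV / 5²
E_5 = -13.6057 eV / 25
E_5 = -0.54423 eV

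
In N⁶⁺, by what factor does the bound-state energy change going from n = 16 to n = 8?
4.000

Using E_n = -13.6057 Z² / n² eV with Z = 7:

E_8 = -13.6057 × 7² / 8² = -666.6793 / 64 = -10.416864063 eV
E_16 = -13.6057 × 7² / 16² = -666.6793 / 256 = -2.604216016 eV

The ratio is:
E_8/E_16 = (-10.416864063) / (-2.604216016)
E_8/E_16 = (-666.6793/64) / (-666.6793/256)
E_8/E_16 = 256/64
E_8/E_16 = 4.000
(Note: the Z² factors cancel in the ratio.)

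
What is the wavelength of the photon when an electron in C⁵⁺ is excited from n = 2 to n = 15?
10.308 nm

First, find the transition energy using E_n = -13.6057 Z² / n² eV:
E_2 = -13.6057 × 6² / 2² = -122.45130 eV
E_15 = -13.6057 × 6² / 15² = -2.17691 eV

Photon energy: |ΔE| = |E_15 - E_2| = 120.27439 eV

Convert to wavelength using E = hc/λ with hc = 1239.84 eV·nm:
λ = hc/E = 1239.84 eV·nm / 120.27439 eV
λ = 10.308 nm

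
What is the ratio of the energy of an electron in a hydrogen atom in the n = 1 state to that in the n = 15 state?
225.000000

Using E_n = -13.6057 Z² / n² eV with Z = 1:

E_1 = -13.6057 / 1² = -13.6057 / 1 = -13.605700000000 eV
E_15 = -13.6057 / 15² = -13.6057 / 225 = -0.060469777778 eV

The ratio is:
E_1/E_15 = (-13.605700000000) / (-0.060469777778)
E_1/E_15 = (-13.6057/1) / (-13.6057/225)
E_1/E_15 = 225/1
E_1/E_15 = 225.000000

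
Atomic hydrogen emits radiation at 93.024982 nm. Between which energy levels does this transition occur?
n = 7 → n = 1

First, find the photon energy from the wavelength (hc = 1239.84 eV·nm):
E = hc/λ = 1239.84 eV·nm / 93.024982 nm = 13.328033 eV

The energy levels of hydrogen satisfy E_n = -13.6057 / n² eV, so an emission n_i → n_f releases
ΔE = 13.6057 × (1/n_f² − 1/n_i²) eV.

Setting ΔE equal to the photon energy:
1/n_f² − 1/n_i² = 13.328033 / 13.6057 = 0.97959186

Since 1/n_i² must be positive, we need 1/n_f² > 0.97959186, i.e. n_f ≤ 1. For each allowed n_f, solve n_i = (1/n_f² − 0.97959186)^(−1/2) and check whether it is a whole number:
  n_f = 1: 1/n_i² = 1.00000000 − 0.97959186 = 0.02040814 → n_i = 7.000  → integer, n_i = 7 ✓

Only n_f = 1 gives an integer upper level, n_i = 7.

The transition is from n = 7 to n = 1 (emission).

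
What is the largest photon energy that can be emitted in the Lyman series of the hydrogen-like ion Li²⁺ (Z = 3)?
122.45130 eV

The series limit corresponds to the transition from n = ∞ to n = 1.
This is the highest energy (shortest wavelength) transition in the Lyman series.

E_∞ = 0 eV
E_1 = -13.6057 × 3² / 1² = -122.45130 eV

Energy at series limit:
ΔE = E_∞ - E_1 = 0 - (-122.45130) = 122.45130 eV

This energy equals the ionization energy from the n = 1 state of Li²⁺.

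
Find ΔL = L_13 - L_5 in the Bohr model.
8.44e-34 J·s (or 8ℏ)

In the Bohr model, L_n = nℏ where ℏ = 1.0546e-34 J·s.

L_13 = 13ℏ = 1.3710e-33 J·s
L_5 = 5ℏ = 5.2730e-34 J·s

ΔL = L_13 - L_5 = (13 - 5)ℏ = 8ℏ
ΔL = 8 × 1.0546e-34 J·s = 8.44e-34 J·s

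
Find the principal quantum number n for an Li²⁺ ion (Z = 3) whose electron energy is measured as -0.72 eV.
n = 13

The exact energy levels follow E_n = -13.6057 Z² / n² eV with Z = 3.

The measured value (-0.72 eV) is reported to only 2 significant figures, so we must test candidate n values and see which one matches to that precision.

Candidate energies:
  n = 11:  E = -13.6057 × 3² / 11² = -1.011994 eV
  n = 12:  E = -13.6057 × 3² / 12² = -0.850356 eV
  n = 13:  E = -13.6057 × 3² / 13² = -0.724564 eV  ← matches
  n = 14:  E = -13.6057 × 3² / 14² = -0.624752 eV
  n = 15:  E = -13.6057 × 3² / 15² = -0.544228 eV

Checking against the measurement of -0.72 eV (2 sig figs), only n = 13 agrees:
E_13 = -0.724564 eV, which rounds to -0.72 eV ✓

Therefore n = 13.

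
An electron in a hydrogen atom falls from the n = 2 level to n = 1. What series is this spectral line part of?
Lyman series

The spectral series in hydrogen are named based on the final (lower) energy level:
- Lyman series: n_final = 1 (ultraviolet)
- Balmer series: n_final = 2 (visible/near-UV)
- Paschen series: n_final = 3 (infrared)
- Brackett series: n_final = 4 (infrared)
- Pfund series: n_final = 5 (far infrared)

Since this transition ends at n = 1, it belongs to the Lyman series.

For reference, this 2 → 1 line has photon energy
ΔE = 13.6057 eV × (1/1² - 1/2²) = 10.20427500 eV,
corresponding to wavelength λ = hc/ΔE = 1239.84 eV·nm / 10.20427500 eV = 121.50202 nm in the ultraviolet region.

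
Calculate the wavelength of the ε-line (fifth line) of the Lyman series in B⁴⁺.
3.74921 nm

The lines of a series are numbered from the longest wavelength (smallest ΔE) outward; the fifth line is the transition from n = n_f + 5 to n_f.
The Lyman series has all transitions ending at n_f = 1.

For B⁴⁺ (Z = 5), the fifth line (ε-line) is the jump from n = 6 to n = 1:
E_6 = -13.6057 × 5² / 6² = -9.4484028 eV
E_1 = -13.6057 × 5² / 1² = -340.1425000 eV
ΔE = E_6 - E_1 = 330.6940972 eV

λ = hc/E = 1239.84 eV·nm / 330.6940972 eV
λ = 3.74921 nm

This is the ε-line of the Lyman series in B⁴⁺.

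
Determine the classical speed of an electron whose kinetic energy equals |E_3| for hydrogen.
7.2923e+05 m/s (or 0.24% of c)

The binding energy at n = 3 for hydrogen is:
E_3 = -13.6057/3² = -1.5117444 eV
|E_3| = 1.5117444 eV

Convert to Joules:
KE = 1.5117444 eV × (1.602177 × 10⁻¹⁹ J/eV) = 2.422082e-19 J

Using KE = ½mv²:
v = √(2·KE/m_e)
v = √(2 × 2.422082e-19 J / 9.10938 × 10⁻³¹ kg)
v = 7.2923e+05 m/s

This is approximately 0.24% the speed of light.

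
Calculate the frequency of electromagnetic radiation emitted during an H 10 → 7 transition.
3.4241e+13 Hz

First, find the transition energy:
E_10 = -13.6057 / 10² = -0.13605700 eV
E_7 = -13.6057 / 7² = -0.27766735 eV
|ΔE| = |E_7 - E_10| = 0.14161035 eV

Convert to Joules: E = 0.14161035 eV × (1.602177 × 10⁻¹⁹ J/eV) = 2.268848e-20 J

Using E = hf:
f = E/h = 2.268848e-20 J / (6.62607 × 10⁻³⁴ J·s)
f = 3.4241e+13 Hz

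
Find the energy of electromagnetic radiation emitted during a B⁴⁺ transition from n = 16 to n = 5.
12.277 eV

The energy levels are E_n = -13.6057 Z² eV / n².

Energy at n = 16: E_16 = -13.6057 × 5² / 16² = -1.328682 eV
Energy at n = 5: E_5 = -13.6057 × 5² / 5² = -13.605700 eV

For emission (electron falling to lower state), the photon energy is:
E_photon = E_16 - E_5 = |-1.328682 - (-13.605700)|
E_photon = 12.277 eV

This energy is carried away by the emitted photon.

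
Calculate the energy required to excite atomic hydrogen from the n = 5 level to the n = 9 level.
0.3763 eV

The energy levels of a hydrogen-like atom are E_n = -13.6057 eV / n².

Energy at n = 5: E_5 = -13.6057 / 5² = -0.5442280 eV
Energy at n = 9: E_9 = -13.6057 / 9² = -0.1679716 eV

The excitation energy is the difference:
ΔE = E_9 - E_5
ΔE = -0.1679716 - (-0.5442280)
ΔE = 0.3763 eV

Since this is positive, energy must be absorbed (photon absorption).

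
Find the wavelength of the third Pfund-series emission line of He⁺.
934.63 nm

The lines of a series are numbered from the longest wavelength (smallest ΔE) outward; the third line is the transition from n = n_f + 3 to n_f.
The Pfund series has all transitions ending at n_f = 5.

For He⁺ (Z = 2), the third line (γ-line) is the jump from n = 8 to n = 5:
E_8 = -13.6057 × 2² / 8² = -0.850356 eV
E_5 = -13.6057 × 2² / 5² = -2.176912 eV
ΔE = E_8 - E_5 = 1.326556 eV

λ = hc/E = 1239.84 eV·nm / 1.326556 eV
λ = 934.63 nm

This is the γ-line of the Pfund series in He⁺.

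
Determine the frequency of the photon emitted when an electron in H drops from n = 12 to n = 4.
1.82769e+14 Hz

First, find the transition energy:
E_12 = -13.6057 / 12² = -0.094484028 eV
E_4 = -13.6057 / 4² = -0.850356250 eV
|ΔE| = |E_4 - E_12| = 0.755872222 eV

Convert to Joules: E = 0.755872222 eV × (1.602177 × 10⁻¹⁹ J/eV) = 1.2110411e-19 J

Using E = hf:
f = E/h = 1.2110411e-19 J / (6.62607 × 10⁻³⁴ J·s)
f = 1.82769e+14 Hz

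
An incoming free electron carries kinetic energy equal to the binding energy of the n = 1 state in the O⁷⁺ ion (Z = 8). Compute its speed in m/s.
1.75e+07 m/s (or 5.8378% of c)

The binding energy at n = 1 for O⁷⁺ is:
E_1 = -13.6057 × 8²/1² = -870.764800 eV
|E_1| = 870.764800 eV

Convert to Joules:
KE = 870.764800 eV × (1.602177 × 10⁻¹⁹ J/eV) = 1.3951e-16 J

Using KE = ½mv²:
v = √(2·KE/m_e)
v = √(2 × 1.3951e-16 J / 9.10938 × 10⁻³¹ kg)
v = 1.75e+07 m/s

This is approximately 5.8378% the speed of light.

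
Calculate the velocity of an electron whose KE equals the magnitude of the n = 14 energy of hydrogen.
1.563e+05 m/s (or 0.05% of c)

The binding energy at n = 14 for hydrogen is:
E_14 = -13.6057/14² = -0.06941684 eV
|E_14| = 0.06941684 eV

Convert to Joules:
KE = 0.06941684 eV × (1.602177 × 10⁻¹⁹ J/eV) = 1.11218e-20 J

Using KE = ½mv²:
v = √(2·KE/m_e)
v = √(2 × 1.11218e-20 J / 9.10938 × 10⁻³¹ kg)
v = 1.563e+05 m/s

This is approximately 0.05% the speed of light.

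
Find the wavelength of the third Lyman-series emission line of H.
97.2016 nm

The lines of a series are numbered from the longest wavelength (smallest ΔE) outward; the third line is the transition from n = n_f + 3 to n_f.
The Lyman series has all transitions ending at n_f = 1.

For H, the third line (γ-line) is the jump from n = 4 to n = 1:
E_4 = -13.6057 / 4² = -0.850356 eV
E_1 = -13.6057 / 1² = -13.605700 eV
ΔE = E_4 - E_1 = 12.755344 eV

λ = hc/E = 1239.84 eV·nm / 12.755344 eV
λ = 97.2016 nm

This is the γ-line of the Lyman series in H.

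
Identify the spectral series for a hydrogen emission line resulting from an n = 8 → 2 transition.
Balmer series

The spectral series in hydrogen are named based on the final (lower) energy level:
- Lyman series: n_final = 1 (ultraviolet)
- Balmer series: n_final = 2 (visible/near-UV)
- Paschen series: n_final = 3 (infrared)
- Brackett series: n_final = 4 (infrared)
- Pfund series: n_final = 5 (far infrared)

Since this transition ends at n = 2, it belongs to the Balmer series.

For reference, this 8 → 2 line has photon energy
ΔE = 13.6057 eV × (1/2² - 1/8²) = 3.188835938 eV,
corresponding to wavelength λ = hc/ΔE = 1239.84 eV·nm / 3.188835938 eV = 388.80646 nm in the visible/near-UV region.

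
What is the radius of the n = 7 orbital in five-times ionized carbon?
0.432161 nm (or 4.321614 Å)

The Bohr radius formula is:
r_n = n² a₀ / Z

where a₀ = 0.052917721 nm is the Bohr radius.

For C⁵⁺ (Z = 6) at n = 7:
r_7 = 7² × 0.052917721 nm / 6
r_7 = 49 × 0.052917721 nm / 6
r_7 = 2.5929683 nm / 6
r_7 = 0.432161 nm

The electron orbits at approximately 0.432161 nm from the nucleus.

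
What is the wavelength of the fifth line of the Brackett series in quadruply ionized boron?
72.676899 nm

The lines of a series are numbered from the longest wavelength (smallest ΔE) outward; the fifth line is the transition from n = n_f + 5 to n_f.
The Brackett series has all transitions ending at n_f = 4.

For B⁴⁺ (Z = 5), the fifth line (ε-line) is the jump from n = 9 to n = 4:
E_9 = -13.6057 × 5² / 9² = -4.19929012 eV
E_4 = -13.6057 × 5² / 4² = -21.25890625 eV
ΔE = E_9 - E_4 = 17.05961613 eV

λ = hc/E = 1239.84 eV·nm / 17.05961613 eV
λ = 72.676899 nm

This is the ε-line of the Brackett series in B⁴⁺.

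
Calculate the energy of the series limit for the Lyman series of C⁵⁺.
489.80520 eV

The series limit corresponds to the transition from n = ∞ to n = 1.
This is the highest energy (shortest wavelength) transition in the Lyman series.

E_∞ = 0 eV
E_1 = -13.6057 × 6² / 1² = -489.80520 eV

Energy at series limit:
ΔE = E_∞ - E_1 = 0 - (-489.80520) = 489.80520 eV

This energy equals the ionization energy from the n = 1 state of C⁵⁺.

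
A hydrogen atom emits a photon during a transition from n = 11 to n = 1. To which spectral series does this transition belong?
Lyman series

The spectral series in hydrogen are named based on the final (lower) energy level:
- Lyman series: n_final = 1 (ultraviolet)
- Balmer series: n_final = 2 (visible/near-UV)
- Paschen series: n_final = 3 (infrared)
- Brackett series: n_final = 4 (infrared)
- Pfund series: n_final = 5 (far infrared)

Since this transition ends at n = 1, it belongs to the Lyman series.

For reference, this 11 → 1 line has photon energy
ΔE = 13.6057 eV × (1/1² - 1/11²) = 13.4933 eV,
corresponding to wavelength λ = hc/ΔE = 1239.84 eV·nm / 13.4933 eV = 91.89 nm in the ultraviolet region.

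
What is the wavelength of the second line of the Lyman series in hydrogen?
102.517327 nm

The lines of a series are numbered from the longest wavelength (smallest ΔE) outward; the second line is the transition from n = n_f + 2 to n_f.
The Lyman series has all transitions ending at n_f = 1.

For H, the second line (β-line) is the jump from n = 3 to n = 1:
E_3 = -13.6057 / 3² = -1.511744444 eV
E_1 = -13.6057 / 1² = -13.605700000 eV
ΔE = E_3 - E_1 = 12.093955556 eV

λ = hc/E = 1239.84 eV·nm / 12.093955556 eV
λ = 102.517327 nm

This is the β-line of the Lyman series in H.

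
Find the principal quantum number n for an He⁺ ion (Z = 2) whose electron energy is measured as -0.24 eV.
n = 15

The exact energy levels follow E_n = -13.6057 Z² / n² eV with Z = 2.

The measured value (-0.24 eV) is reported to only 2 significant figures, so we must test candidate n values and see which one matches to that precision.

Candidate energies:
  n = 13:  E = -13.6057 × 2² / 13² = -0.32203 eV
  n = 14:  E = -13.6057 × 2² / 14² = -0.27767 eV
  n = 15:  E = -13.6057 × 2² / 15² = -0.24188 eV  ← matches
  n = 16:  E = -13.6057 × 2² / 16² = -0.21259 eV
  n = 17:  E = -13.6057 × 2² / 17² = -0.18831 eV

Checking against the measurement of -0.24 eV (2 sig figs), only n = 15 agrees:
E_15 = -0.24188 eV, which rounds to -0.24 eV ✓

Therefore n = 15.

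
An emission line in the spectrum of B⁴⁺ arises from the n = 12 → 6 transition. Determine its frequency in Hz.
1.7135e+15 Hz

First, find the transition energy:
E_12 = -13.6057 × 5² / 12² = -2.3621007 eV
E_6 = -13.6057 × 5² / 6² = -9.4484028 eV
|ΔE| = |E_6 - E_12| = 7.0863021 eV

Convert to Joules: E = 7.0863021 eV × (1.602177 × 10⁻¹⁹ J/eV) = 1.135351e-18 J

Using E = hf:
f = E/h = 1.135351e-18 J / (6.62607 × 10⁻³⁴ J·s)
f = 1.7135e+15 Hz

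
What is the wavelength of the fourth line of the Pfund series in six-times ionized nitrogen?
67.25 nm

The lines of a series are numbered from the longest wavelength (smallest ΔE) outward; the fourth line is the transition from n = n_f + 4 to n_f.
The Pfund series has all transitions ending at n_f = 5.

For N⁶⁺ (Z = 7), the fourth line (δ-line) is the jump from n = 9 to n = 5:
E_9 = -13.6057 × 7² / 9² = -8.2306 eV
E_5 = -13.6057 × 7² / 5² = -26.6672 eV
ΔE = E_9 - E_5 = 18.4366 eV

λ = hc/E = 1239.84 eV·nm / 18.4366 eV
λ = 67.25 nm

This is the δ-line of the Pfund series in N⁶⁺.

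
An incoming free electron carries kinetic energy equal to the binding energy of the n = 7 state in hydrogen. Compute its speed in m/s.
3.1253e+05 m/s (or 0.10% of c)

The binding energy at n = 7 for hydrogen is:
E_7 = -13.6057/7² = -0.27766735 eV
|E_7| = 0.27766735 eV

Convert to Joules:
KE = 0.27766735 eV × (1.602177 × 10⁻¹⁹ J/eV) = 4.448722e-20 J

Using KE = ½mv²:
v = √(2·KE/m_e)
v = √(2 × 4.448722e-20 J / 9.10938 × 10⁻³¹ kg)
v = 3.1253e+05 m/s

This is approximately 0.10% the speed of light.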